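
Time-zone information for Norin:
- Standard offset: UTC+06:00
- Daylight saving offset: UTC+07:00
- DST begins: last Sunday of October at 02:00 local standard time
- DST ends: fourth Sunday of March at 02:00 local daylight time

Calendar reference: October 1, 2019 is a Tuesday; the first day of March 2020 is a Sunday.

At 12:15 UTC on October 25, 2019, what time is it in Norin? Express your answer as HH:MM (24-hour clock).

1 October 2019 is a Tuesday, so Sundays fall on 6, 13, 20, 27; the last is October 27.
1 March 2020 is a Sunday, so the first Sunday is March 1 and the fourth is March 22.
At the standard offset (UTC+06:00), 12:15 UTC + 6h = 18:15 Norin standard time.
The standard-time date in Norin, October 25, 2019, does not fall between 27 October 2019 and 22 March 2020, so daylight saving is not in effect and Norin is at UTC+06:00.
12:15 UTC + 6h = 18:15 local.

18:15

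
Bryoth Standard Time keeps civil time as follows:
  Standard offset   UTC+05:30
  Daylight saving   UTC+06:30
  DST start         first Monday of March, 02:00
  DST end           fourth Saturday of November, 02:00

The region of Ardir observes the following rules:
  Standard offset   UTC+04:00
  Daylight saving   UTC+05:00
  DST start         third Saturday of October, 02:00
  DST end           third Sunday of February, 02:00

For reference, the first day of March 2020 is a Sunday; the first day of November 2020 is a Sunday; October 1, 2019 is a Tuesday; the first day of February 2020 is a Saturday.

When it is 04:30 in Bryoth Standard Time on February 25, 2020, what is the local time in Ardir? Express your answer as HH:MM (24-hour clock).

1 March 2020 is a Sunday, so the first Monday is March 2.
1 November 2020 is a Sunday, so the first Saturday is November 7 and the fourth is November 28.
Daylight saving runs 2 March – 28 November; February 25, 2020 is outside that window, so Bryoth Standard Time is on standard time at UTC+05:30.
04:30 Bryoth Standard Time − 5h30m = 23:00 UTC (rolling into the previous day, 24 February 2020).
1 October 2019 is a Tuesday, so the first Saturday is October 5 and the third is October 19.
1 February 2020 is a Saturday, so the first Sunday is February 2 and the third is February 16.
At the standard offset (UTC+04:00), 23:00 UTC + 4h = 03:00 Ardir standard time (rolling into the next day, 25 February 2020).
The standard-time date in Ardir, February 25, 2020, does not fall between 19 October 2019 and 16 February 2020, so daylight saving is not in effect and Ardir is at UTC+04:00.
23:00 UTC + 4h = 03:00 Ardir (rolling into the next day, 25 February 2020).

03:00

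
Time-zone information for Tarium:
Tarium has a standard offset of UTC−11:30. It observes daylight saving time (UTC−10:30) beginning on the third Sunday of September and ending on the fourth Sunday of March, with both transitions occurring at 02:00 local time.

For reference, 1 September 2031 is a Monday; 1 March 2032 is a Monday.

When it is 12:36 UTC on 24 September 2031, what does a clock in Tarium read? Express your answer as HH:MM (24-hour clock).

1 September 2031 is a Monday, so the first Sunday is September 7 and the third is September 21.
1 March 2032 is a Monday, so the first Sunday is March 7 and the fourth is March 28.
At the standard offset (UTC−11:30), 12:36 UTC − 11h30m = 01:06 Tarium standard time.
The standard-time date in Tarium, 24 September 2031, falls between 21 September 2031 and 28 March 2032, so daylight saving is in effect and Tarium is at UTC−10:30.
12:36 UTC − 10h30m = 02:06 local.

02:06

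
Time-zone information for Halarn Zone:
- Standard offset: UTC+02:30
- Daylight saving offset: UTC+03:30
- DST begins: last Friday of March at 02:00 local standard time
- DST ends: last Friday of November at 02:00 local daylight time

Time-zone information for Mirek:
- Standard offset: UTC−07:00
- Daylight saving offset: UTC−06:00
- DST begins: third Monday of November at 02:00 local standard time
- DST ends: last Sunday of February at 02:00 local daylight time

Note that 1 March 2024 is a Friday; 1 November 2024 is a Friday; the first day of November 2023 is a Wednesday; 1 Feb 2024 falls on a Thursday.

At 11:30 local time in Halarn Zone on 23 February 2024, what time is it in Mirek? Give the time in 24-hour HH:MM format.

03:00

1 March 2024 is a Friday, so Fridays fall on 1, 8, 15, 22, 29; the last is March 29.
1 November 2024 is a Friday, so Fridays fall on 1, 8, 15, 22, 29; the last is November 29.
Daylight saving runs 29 March – 29 November; 23 February 2024 is outside that window, so Halarn Zone is on standard time at UTC+02:30.
11:30 Halarn Zone − 2h30m = 09:00 UTC.
1 November 2023 is a Wednesday, so the first Monday is November 6 and the third is November 20.
1 February 2024 is a Thursday, so Sundays fall on 4, 11, 18, 25; the last is February 25.
At the standard offset (UTC−07:00), 09:00 UTC − 7h = 02:00 Mirek standard time.
The standard-time date in Mirek, 23 February 2024, falls between 20 November 2023 and 25 February 2024, so daylight saving is in effect and Mirek is at UTC−06:00.
09:00 UTC − 6h = 03:00 Mirek.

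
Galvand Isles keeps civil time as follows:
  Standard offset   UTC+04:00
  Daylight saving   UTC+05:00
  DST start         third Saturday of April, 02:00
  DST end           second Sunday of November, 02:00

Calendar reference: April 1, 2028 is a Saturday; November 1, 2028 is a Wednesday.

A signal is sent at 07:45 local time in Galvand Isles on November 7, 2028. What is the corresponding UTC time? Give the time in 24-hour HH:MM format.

1 April 2028 is a Saturday, so the first Saturday is April 1 and the third is April 15.
1 November 2028 is a Wednesday, so the first Sunday is November 5 and the second is November 12.
November 7, 2028 lies within the daylight-saving period (15 April – 12 November), so Galvand Isles is on daylight time, UTC+05:00.
07:45 local − 5h = 02:45 UTC.

02:45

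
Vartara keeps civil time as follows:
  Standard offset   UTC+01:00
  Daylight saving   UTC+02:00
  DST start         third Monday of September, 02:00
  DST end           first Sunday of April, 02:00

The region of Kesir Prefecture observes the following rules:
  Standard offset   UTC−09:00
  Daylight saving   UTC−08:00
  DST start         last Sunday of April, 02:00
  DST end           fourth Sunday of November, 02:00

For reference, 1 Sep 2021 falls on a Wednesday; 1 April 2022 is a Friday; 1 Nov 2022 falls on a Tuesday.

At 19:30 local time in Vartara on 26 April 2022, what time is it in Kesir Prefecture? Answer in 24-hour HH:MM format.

1 September 2021 is a Wednesday, so the first Monday is September 6 and the third is September 20.
1 April 2022 is a Friday, so the first Sunday is April 3.
Daylight saving runs 20 September 2021 – 3 April 2022; 26 April 2022 is outside that window, so Vartara is on standard time at UTC+01:00.
19:30 Vartara − 1h = 18:30 UTC.
1 April 2022 is a Friday, so Sundays fall on 3, 10, 17, 24; the last is April 24.
1 November 2022 is a Tuesday, so the first Sunday is November 6 and the fourth is November 27.
At the standard offset (UTC−09:00), 18:30 UTC − 9h = 09:30 Kesir Prefecture standard time.
Daylight saving runs 24 April – 27 November; the standard-time date in Kesir Prefecture, 26 April 2022, is inside that window, so Kesir Prefecture is at UTC−08:00.
18:30 UTC − 8h = 10:30 Kesir Prefecture.

10:30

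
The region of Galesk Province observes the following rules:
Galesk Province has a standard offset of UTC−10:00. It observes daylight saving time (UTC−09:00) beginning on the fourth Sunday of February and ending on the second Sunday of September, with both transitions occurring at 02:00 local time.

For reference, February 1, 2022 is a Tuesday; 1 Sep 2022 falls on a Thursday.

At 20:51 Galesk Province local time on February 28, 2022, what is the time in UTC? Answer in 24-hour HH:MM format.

05:51

1 February 2022 is a Tuesday, so the first Sunday is February 6 and the fourth is February 27.
1 September 2022 is a Thursday, so the first Sunday is September 4 and the second is September 11.
Daylight saving runs 27 February – 11 September; February 28, 2022 is inside that window, so Galesk Province is at UTC−09:00.
20:51 local + 9h = 05:51 UTC (rolling into the next day, 1 March 2022).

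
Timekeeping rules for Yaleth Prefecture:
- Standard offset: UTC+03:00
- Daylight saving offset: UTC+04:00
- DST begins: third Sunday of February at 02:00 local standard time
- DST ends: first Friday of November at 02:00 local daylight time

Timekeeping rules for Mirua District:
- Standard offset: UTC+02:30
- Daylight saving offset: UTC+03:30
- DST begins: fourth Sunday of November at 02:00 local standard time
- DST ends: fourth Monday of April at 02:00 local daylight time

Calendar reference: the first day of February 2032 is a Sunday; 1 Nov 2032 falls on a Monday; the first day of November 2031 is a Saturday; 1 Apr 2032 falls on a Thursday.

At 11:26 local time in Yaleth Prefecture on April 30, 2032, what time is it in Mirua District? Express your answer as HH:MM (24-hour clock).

1 February 2032 is a Sunday, so the first Sunday is February 1 and the third is February 15.
1 November 2032 is a Monday, so the first Friday is November 5.
Daylight saving runs 15 February – 5 November; April 30, 2032 is inside that window, so Yaleth Prefecture is at UTC+04:00.
11:26 Yaleth Prefecture − 4h = 07:26 UTC.
1 November 2031 is a Saturday, so the first Sunday is November 2 and the fourth is November 23.
1 April 2032 is a Thursday, so the first Monday is April 5 and the fourth is April 26.
At the standard offset (UTC+02:30), 07:26 UTC + 2h30m = 09:56 Mirua District standard time.
Daylight saving runs 23 November 2031 – 26 April 2032; the standard-time date in Mirua District, April 30, 2032, is outside that window, so Mirua District is on standard time at UTC+02:30.
07:26 UTC + 2h30m = 09:56 Mirua District.

09:56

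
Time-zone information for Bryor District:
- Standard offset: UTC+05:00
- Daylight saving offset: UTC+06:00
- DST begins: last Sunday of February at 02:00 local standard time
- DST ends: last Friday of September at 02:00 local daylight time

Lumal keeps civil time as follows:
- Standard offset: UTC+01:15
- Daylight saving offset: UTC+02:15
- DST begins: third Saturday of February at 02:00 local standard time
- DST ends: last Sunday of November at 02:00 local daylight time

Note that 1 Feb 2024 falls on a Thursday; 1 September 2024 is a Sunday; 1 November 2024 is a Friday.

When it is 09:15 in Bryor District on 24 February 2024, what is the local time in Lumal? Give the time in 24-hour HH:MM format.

1 February 2024 is a Thursday, so Sundays fall on 4, 11, 18, 25; the last is February 25.
1 September 2024 is a Sunday, so Fridays fall on 6, 13, 20, 27; the last is September 27.
Daylight saving runs 25 February – 27 September; 24 February 2024 is outside that window, so Bryor District is on standard time at UTC+05:00.
09:15 Bryor District − 5h = 04:15 UTC.
1 February 2024 is a Thursday, so the first Saturday is February 3 and the third is February 17.
1 November 2024 is a Friday, so Sundays fall on 3, 10, 17, 24; the last is November 24.
At the standard offset (UTC+01:15), 04:15 UTC + 1h15m = 05:30 Lumal standard time.
Daylight saving runs 17 February – 24 November; the standard-time date in Lumal, 24 February 2024, is inside that window, so Lumal is at UTC+02:15.
04:15 UTC + 2h15m = 06:30 Lumal.

06:30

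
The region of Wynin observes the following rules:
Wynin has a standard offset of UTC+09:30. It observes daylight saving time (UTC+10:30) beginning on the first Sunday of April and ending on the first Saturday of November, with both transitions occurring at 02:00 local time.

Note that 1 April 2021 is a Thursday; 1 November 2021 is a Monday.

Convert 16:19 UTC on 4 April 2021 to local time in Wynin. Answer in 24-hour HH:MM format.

02:49

1 April 2021 is a Thursday, so the first Sunday is April 4.
1 November 2021 is a Monday, so the first Saturday is November 6.
At the standard offset (UTC+09:30), 16:19 UTC + 9h30m = 01:49 Wynin standard time (rolling into the next day, 5 April 2021).
The standard-time date in Wynin, 5 April 2021, falls between 4 April and 6 November, so daylight saving is in effect and Wynin is at UTC+10:30.
16:19 UTC + 10h30m = 02:49 local (rolling into the next day, 5 April 2021).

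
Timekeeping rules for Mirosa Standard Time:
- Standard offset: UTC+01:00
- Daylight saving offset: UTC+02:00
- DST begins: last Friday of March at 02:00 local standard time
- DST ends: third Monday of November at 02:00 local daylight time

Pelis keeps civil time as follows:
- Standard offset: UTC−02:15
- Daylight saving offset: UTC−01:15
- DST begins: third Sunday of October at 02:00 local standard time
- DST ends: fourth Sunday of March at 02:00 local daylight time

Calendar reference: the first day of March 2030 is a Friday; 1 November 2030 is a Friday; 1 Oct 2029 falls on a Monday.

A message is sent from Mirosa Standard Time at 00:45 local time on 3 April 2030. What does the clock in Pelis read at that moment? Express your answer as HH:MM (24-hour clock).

20:30

1 March 2030 is a Friday, so Fridays fall on 1, 8, 15, 22, 29; the last is March 29.
1 November 2030 is a Friday, so the first Monday is November 4 and the third is November 18.
3 April 2030 falls between 29 March and 18 November, so daylight saving is in effect and Mirosa Standard Time is at UTC+02:00.
00:45 Mirosa Standard Time − 2h = 22:45 UTC (rolling into the previous day, 2 April 2030).
1 October 2029 is a Monday, so the first Sunday is October 7 and the third is October 21.
1 March 2030 is a Friday, so the first Sunday is March 3 and the fourth is March 24.
At the standard offset (UTC−02:15), 22:45 UTC − 2h15m = 20:30 Pelis standard time.
Daylight saving runs 21 October 2029 – 24 March 2030; the standard-time date in Pelis, 2 April 2030, is outside that window, so Pelis is on standard time at UTC−02:15.
22:45 UTC − 2h15m = 20:30 Pelis.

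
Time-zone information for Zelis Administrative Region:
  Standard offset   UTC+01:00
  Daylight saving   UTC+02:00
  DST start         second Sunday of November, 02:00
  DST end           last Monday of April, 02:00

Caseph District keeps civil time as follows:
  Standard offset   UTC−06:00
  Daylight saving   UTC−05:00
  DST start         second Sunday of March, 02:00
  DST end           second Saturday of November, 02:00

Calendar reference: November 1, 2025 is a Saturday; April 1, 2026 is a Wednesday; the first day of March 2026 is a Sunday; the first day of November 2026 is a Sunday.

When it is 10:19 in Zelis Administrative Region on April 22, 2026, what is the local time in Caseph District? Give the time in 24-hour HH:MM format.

03:19

1 November 2025 is a Saturday, so the first Sunday is November 2 and the second is November 9.
1 April 2026 is a Wednesday, so Mondays fall on 6, 13, 20, 27; the last is April 27.
Daylight saving runs 9 November 2025 – 27 April 2026; April 22, 2026 is inside that window, so Zelis Administrative Region is at UTC+02:00.
10:19 Zelis Administrative Region − 2h = 08:19 UTC.
1 March 2026 is a Sunday, so the first Sunday is March 1 and the second is March 8.
1 November 2026 is a Sunday, so the first Saturday is November 7 and the second is November 14.
At the standard offset (UTC−06:00), 08:19 UTC − 6h = 02:19 Caseph District standard time.
Daylight saving runs 8 March – 14 November; the standard-time date in Caseph District, April 22, 2026, is inside that window, so Caseph District is at UTC−05:00.
08:19 UTC − 5h = 03:19 Caseph District.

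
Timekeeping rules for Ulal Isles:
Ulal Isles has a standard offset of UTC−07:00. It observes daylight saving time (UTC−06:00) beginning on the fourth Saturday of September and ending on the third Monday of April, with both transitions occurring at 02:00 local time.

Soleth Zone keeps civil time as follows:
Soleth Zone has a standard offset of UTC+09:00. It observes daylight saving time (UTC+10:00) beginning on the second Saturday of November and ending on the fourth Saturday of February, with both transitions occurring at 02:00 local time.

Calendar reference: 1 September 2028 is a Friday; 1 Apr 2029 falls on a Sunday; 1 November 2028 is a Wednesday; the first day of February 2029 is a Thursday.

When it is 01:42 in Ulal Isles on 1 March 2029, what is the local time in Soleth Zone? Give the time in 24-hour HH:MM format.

1 September 2028 is a Friday, so the first Saturday is September 2 and the fourth is September 23.
1 April 2029 is a Sunday, so the first Monday is April 2 and the third is April 16.
1 March 2029 falls between 23 September 2028 and 16 April 2029, so daylight saving is in effect and Ulal Isles is at UTC−06:00.
01:42 Ulal Isles + 6h = 07:42 UTC.
1 November 2028 is a Wednesday, so the first Saturday is November 4 and the second is November 11.
1 February 2029 is a Thursday, so the first Saturday is February 3 and the fourth is February 24.
At the standard offset (UTC+09:00), 07:42 UTC + 9h = 16:42 Soleth Zone standard time.
Daylight saving runs 11 November 2028 – 24 February 2029; the standard-time date in Soleth Zone, 1 March 2029, is outside that window, so Soleth Zone is on standard time at UTC+09:00.
07:42 UTC + 9h = 16:42 Soleth Zone.

16:42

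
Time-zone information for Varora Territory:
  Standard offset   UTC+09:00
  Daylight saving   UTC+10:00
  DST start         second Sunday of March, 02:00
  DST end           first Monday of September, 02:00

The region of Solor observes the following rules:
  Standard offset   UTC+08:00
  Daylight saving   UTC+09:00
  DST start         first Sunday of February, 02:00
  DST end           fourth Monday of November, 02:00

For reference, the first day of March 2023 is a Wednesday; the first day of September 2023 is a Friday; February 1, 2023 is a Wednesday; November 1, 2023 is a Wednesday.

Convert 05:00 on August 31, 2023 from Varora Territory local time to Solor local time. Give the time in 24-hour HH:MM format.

04:00

1 March 2023 is a Wednesday, so the first Sunday is March 5 and the second is March 12.
1 September 2023 is a Friday, so the first Monday is September 4.
Daylight saving runs 12 March – 4 September; August 31, 2023 is inside that window, so Varora Territory is at UTC+10:00.
05:00 Varora Territory − 10h = 19:00 UTC (rolling into the previous day, 30 August 2023).
1 February 2023 is a Wednesday, so the first Sunday is February 5.
1 November 2023 is a Wednesday, so the first Monday is November 6 and the fourth is November 27.
At the standard offset (UTC+08:00), 19:00 UTC + 8h = 03:00 Solor standard time (rolling into the next day, 31 August 2023).
The standard-time date in Solor, August 31, 2023, lies within the daylight-saving period (5 February – 27 November), so Solor is on daylight time, UTC+09:00.
19:00 UTC + 9h = 04:00 Solor (rolling into the next day, 31 August 2023).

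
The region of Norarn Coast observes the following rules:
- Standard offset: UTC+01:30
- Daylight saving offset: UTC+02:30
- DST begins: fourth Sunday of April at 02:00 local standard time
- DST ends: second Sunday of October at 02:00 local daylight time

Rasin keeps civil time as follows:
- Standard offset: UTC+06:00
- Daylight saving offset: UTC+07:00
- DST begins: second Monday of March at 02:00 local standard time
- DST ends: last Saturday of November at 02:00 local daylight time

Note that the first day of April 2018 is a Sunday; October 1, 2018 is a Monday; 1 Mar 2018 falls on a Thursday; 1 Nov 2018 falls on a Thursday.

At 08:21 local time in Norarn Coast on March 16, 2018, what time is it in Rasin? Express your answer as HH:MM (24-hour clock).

1 April 2018 is a Sunday, so the first Sunday is April 1 and the fourth is April 22.
1 October 2018 is a Monday, so the first Sunday is October 7 and the second is October 14.
March 16, 2018 does not fall between 22 April and 14 October, so daylight saving is not in effect and Norarn Coast is at UTC+01:30.
08:21 Norarn Coast − 1h30m = 06:51 UTC.
1 March 2018 is a Thursday, so the first Monday is March 5 and the second is March 12.
1 November 2018 is a Thursday, so Saturdays fall on 3, 10, 17, 24; the last is November 24.
At the standard offset (UTC+06:00), 06:51 UTC + 6h = 12:51 Rasin standard time.
The standard-time date in Rasin, March 16, 2018, lies within the daylight-saving period (12 March – 24 November), so Rasin is on daylight time, UTC+07:00.
06:51 UTC + 7h = 13:51 Rasin.

13:51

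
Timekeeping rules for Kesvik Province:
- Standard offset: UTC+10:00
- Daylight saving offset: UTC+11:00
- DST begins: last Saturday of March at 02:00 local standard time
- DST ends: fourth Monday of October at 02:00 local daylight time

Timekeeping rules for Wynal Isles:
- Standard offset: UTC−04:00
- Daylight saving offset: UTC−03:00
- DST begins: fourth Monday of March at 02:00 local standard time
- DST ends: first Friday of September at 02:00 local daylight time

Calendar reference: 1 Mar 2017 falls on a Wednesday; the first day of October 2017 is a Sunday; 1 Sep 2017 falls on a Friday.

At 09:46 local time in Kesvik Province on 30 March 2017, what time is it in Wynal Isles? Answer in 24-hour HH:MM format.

19:46

1 March 2017 is a Wednesday, so Saturdays fall on 4, 11, 18, 25; the last is March 25.
1 October 2017 is a Sunday, so the first Monday is October 2 and the fourth is October 23.
Daylight saving runs 25 March – 23 October; 30 March 2017 is inside that window, so Kesvik Province is at UTC+11:00.
09:46 Kesvik Province − 11h = 22:46 UTC (rolling into the previous day, 29 March 2017).
1 March 2017 is a Wednesday, so the first Monday is March 6 and the fourth is March 27.
1 September 2017 is a Friday, so the first Friday is September 1.
At the standard offset (UTC−04:00), 22:46 UTC − 4h = 18:46 Wynal Isles standard time.
The standard-time date in Wynal Isles, 29 March 2017, lies within the daylight-saving period (27 March – 1 September), so Wynal Isles is on daylight time, UTC−03:00.
22:46 UTC − 3h = 19:46 Wynal Isles.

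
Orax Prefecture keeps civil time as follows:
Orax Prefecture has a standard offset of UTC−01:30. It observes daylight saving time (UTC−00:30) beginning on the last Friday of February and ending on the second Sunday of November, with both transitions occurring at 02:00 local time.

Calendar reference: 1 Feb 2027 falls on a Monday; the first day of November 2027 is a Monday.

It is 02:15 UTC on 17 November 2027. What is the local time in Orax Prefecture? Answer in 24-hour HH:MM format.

1 February 2027 is a Monday, so Fridays fall on 5, 12, 19, 26; the last is February 26.
1 November 2027 is a Monday, so the first Sunday is November 7 and the second is November 14.
At the standard offset (UTC−01:30), 02:15 UTC − 1h30m = 00:45 Orax Prefecture standard time.
The standard-time date in Orax Prefecture, 17 November 2027, is outside the daylight-saving period (26 February – 14 November), so Orax Prefecture is on standard time, UTC−01:30.
02:15 UTC − 1h30m = 00:45 local.

00:45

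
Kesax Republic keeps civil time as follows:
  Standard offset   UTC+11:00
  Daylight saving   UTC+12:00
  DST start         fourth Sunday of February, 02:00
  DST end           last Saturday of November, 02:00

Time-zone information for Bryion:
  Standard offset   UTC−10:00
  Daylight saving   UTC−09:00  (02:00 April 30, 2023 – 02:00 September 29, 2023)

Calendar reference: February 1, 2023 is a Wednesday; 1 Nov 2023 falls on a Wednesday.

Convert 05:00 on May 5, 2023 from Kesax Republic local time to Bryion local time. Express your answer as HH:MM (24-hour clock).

08:00

1 February 2023 is a Wednesday, so the first Sunday is February 5 and the fourth is February 26.
1 November 2023 is a Wednesday, so Saturdays fall on 4, 11, 18, 25; the last is November 25.
Daylight saving runs 26 February – 25 November; May 5, 2023 is inside that window, so Kesax Republic is at UTC+12:00.
05:00 Kesax Republic − 12h = 17:00 UTC (rolling into the previous day, 4 May 2023).
At the standard offset (UTC−10:00), 17:00 UTC − 10h = 07:00 Bryion standard time.
Daylight saving runs 30 April – 29 September; the standard-time date in Bryion, May 4, 2023, is inside that window, so Bryion is at UTC−09:00.
17:00 UTC − 9h = 08:00 Bryion.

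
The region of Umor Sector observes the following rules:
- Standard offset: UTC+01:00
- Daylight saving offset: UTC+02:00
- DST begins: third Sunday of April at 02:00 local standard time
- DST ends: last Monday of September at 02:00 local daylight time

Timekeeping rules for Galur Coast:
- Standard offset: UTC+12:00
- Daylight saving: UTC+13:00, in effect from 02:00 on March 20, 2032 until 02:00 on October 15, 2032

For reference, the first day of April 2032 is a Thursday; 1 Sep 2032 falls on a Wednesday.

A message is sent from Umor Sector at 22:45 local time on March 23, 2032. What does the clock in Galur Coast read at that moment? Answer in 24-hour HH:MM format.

1 April 2032 is a Thursday, so the first Sunday is April 4 and the third is April 18.
1 September 2032 is a Wednesday, so Mondays fall on 6, 13, 20, 27; the last is September 27.
March 23, 2032 does not fall between 18 April and 27 September, so daylight saving is not in effect and Umor Sector is at UTC+01:00.
22:45 Umor Sector − 1h = 21:45 UTC.
At the standard offset (UTC+12:00), 21:45 UTC + 12h = 09:45 Galur Coast standard time (rolling into the next day, 24 March 2032).
Daylight saving runs 20 March – 15 October; the standard-time date in Galur Coast, March 24, 2032, is inside that window, so Galur Coast is at UTC+13:00.
21:45 UTC + 13h = 10:45 Galur Coast (rolling into the next day, 24 March 2032).

10:45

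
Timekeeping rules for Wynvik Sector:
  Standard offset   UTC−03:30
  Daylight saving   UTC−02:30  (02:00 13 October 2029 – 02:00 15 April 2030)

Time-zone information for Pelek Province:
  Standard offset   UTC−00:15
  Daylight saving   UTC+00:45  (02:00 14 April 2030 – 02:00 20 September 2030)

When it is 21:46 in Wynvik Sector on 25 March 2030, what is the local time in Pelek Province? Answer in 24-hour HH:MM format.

25 March 2030 falls between 13 October 2029 and 15 April 2030, so daylight saving is in effect and Wynvik Sector is at UTC−02:30.
21:46 Wynvik Sector + 2h30m = 00:16 UTC (rolling into the next day, 26 March 2030).
At the standard offset (UTC−00:15), 00:16 UTC − 0h15m = 00:01 Pelek Province standard time.
The standard-time date in Pelek Province, 26 March 2030, is outside the daylight-saving period (14 April – 20 September), so Pelek Province is on standard time, UTC−00:15.
00:16 UTC − 0h15m = 00:01 Pelek Province.

00:01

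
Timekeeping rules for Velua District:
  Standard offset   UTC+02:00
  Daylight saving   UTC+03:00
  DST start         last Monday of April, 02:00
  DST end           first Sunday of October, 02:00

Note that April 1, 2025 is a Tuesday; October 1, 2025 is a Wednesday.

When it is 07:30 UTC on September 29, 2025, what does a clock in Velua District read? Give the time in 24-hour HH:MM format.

10:30

1 April 2025 is a Tuesday, so Mondays fall on 7, 14, 21, 28; the last is April 28.
1 October 2025 is a Wednesday, so the first Sunday is October 5.
At the standard offset (UTC+02:00), 07:30 UTC + 2h = 09:30 Velua District standard time.
The standard-time date in Velua District, September 29, 2025, lies within the daylight-saving period (28 April – 5 October), so Velua District is on daylight time, UTC+03:00.
07:30 UTC + 3h = 10:30 local.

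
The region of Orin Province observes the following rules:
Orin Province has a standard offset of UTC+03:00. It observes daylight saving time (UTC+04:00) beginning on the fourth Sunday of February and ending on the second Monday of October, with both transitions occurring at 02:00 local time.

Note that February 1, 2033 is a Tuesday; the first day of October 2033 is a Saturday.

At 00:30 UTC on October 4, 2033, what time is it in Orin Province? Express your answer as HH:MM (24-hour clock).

04:30

1 February 2033 is a Tuesday, so the first Sunday is February 6 and the fourth is February 27.
1 October 2033 is a Saturday, so the first Monday is October 3 and the second is October 10.
At the standard offset (UTC+03:00), 00:30 UTC + 3h = 03:30 Orin Province standard time.
The standard-time date in Orin Province, October 4, 2033, falls between 27 February and 10 October, so daylight saving is in effect and Orin Province is at UTC+04:00.
00:30 UTC + 4h = 04:30 local.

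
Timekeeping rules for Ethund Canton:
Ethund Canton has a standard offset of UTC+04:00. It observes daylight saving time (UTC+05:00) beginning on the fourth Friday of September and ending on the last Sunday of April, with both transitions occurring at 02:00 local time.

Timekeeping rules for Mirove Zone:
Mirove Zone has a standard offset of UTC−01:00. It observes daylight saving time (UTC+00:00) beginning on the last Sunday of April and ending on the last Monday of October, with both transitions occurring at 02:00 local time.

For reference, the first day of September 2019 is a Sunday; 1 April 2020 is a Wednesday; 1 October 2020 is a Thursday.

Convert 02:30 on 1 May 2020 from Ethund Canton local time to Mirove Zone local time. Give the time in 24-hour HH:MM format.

1 September 2019 is a Sunday, so the first Friday is September 6 and the fourth is September 27.
1 April 2020 is a Wednesday, so Sundays fall on 5, 12, 19, 26; the last is April 26.
Daylight saving runs 27 September 2019 – 26 April 2020; 1 May 2020 is outside that window, so Ethund Canton is on standard time at UTC+04:00.
02:30 Ethund Canton − 4h = 22:30 UTC (rolling into the previous day, 30 April 2020).
1 April 2020 is a Wednesday, so Sundays fall on 5, 12, 19, 26; the last is April 26.
1 October 2020 is a Thursday, so Mondays fall on 5, 12, 19, 26; the last is October 26.
At the standard offset (UTC−01:00), 22:30 UTC − 1h = 21:30 Mirove Zone standard time.
Daylight saving runs 26 April – 26 October; the standard-time date in Mirove Zone, 30 April 2020, is inside that window, so Mirove Zone is at UTC+00:00.
22:30 UTC + 0h = 22:30 Mirove Zone.

22:30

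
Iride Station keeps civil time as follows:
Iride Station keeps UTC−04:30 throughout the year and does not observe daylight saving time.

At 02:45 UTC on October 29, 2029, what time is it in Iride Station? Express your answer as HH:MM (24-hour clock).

Iride Station stays on UTC−04:30 all year.
02:45 UTC − 4h30m = 22:15 local (rolling into the previous day, 28 October 2029).

22:15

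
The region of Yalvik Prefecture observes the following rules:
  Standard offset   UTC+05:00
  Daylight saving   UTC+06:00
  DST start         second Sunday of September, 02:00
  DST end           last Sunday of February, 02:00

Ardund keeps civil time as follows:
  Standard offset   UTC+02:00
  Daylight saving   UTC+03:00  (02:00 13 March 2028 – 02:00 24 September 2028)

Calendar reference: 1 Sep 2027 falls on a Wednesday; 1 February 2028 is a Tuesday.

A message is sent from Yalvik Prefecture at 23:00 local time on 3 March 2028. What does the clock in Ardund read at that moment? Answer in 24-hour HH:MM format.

1 September 2027 is a Wednesday, so the first Sunday is September 5 and the second is September 12.
1 February 2028 is a Tuesday, so Sundays fall on 6, 13, 20, 27; the last is February 27.
Daylight saving runs 12 September 2027 – 27 February 2028; 3 March 2028 is outside that window, so Yalvik Prefecture is on standard time at UTC+05:00.
23:00 Yalvik Prefecture − 5h = 18:00 UTC.
At the standard offset (UTC+02:00), 18:00 UTC + 2h = 20:00 Ardund standard time.
The standard-time date in Ardund, 3 March 2028, does not fall between 13 March and 24 September, so daylight saving is not in effect and Ardund is at UTC+02:00.
18:00 UTC + 2h = 20:00 Ardund.

20:00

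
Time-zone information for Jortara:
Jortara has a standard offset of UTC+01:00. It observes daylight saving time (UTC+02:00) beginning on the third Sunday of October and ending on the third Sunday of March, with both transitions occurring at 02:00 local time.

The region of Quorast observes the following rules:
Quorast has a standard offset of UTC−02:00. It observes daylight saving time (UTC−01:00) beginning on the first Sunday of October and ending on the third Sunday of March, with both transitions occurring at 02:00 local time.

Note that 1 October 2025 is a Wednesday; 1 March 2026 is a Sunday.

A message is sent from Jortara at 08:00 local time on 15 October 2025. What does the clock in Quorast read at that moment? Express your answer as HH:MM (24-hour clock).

1 October 2025 is a Wednesday, so the first Sunday is October 5 and the third is October 19.
1 March 2026 is a Sunday, so the first Sunday is March 1 and the third is March 15.
Daylight saving runs 19 October 2025 – 15 March 2026; 15 October 2025 is outside that window, so Jortara is on standard time at UTC+01:00.
08:00 Jortara − 1h = 07:00 UTC.
1 October 2025 is a Wednesday, so the first Sunday is October 5.
1 March 2026 is a Sunday, so the first Sunday is March 1 and the third is March 15.
At the standard offset (UTC−02:00), 07:00 UTC − 2h = 05:00 Quorast standard time.
The standard-time date in Quorast, 15 October 2025, falls between 5 October 2025 and 15 March 2026, so daylight saving is in effect and Quorast is at UTC−01:00.
07:00 UTC − 1h = 06:00 Quorast.

06:00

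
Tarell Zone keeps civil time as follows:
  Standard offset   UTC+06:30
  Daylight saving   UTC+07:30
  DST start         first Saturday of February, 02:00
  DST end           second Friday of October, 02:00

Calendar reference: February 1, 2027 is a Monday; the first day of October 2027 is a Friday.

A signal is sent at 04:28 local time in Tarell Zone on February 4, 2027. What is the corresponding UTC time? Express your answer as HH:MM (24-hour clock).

21:58

1 February 2027 is a Monday, so the first Saturday is February 6.
1 October 2027 is a Friday, so the first Friday is October 1 and the second is October 8.
Daylight saving runs 6 February – 8 October; February 4, 2027 is outside that window, so Tarell Zone is on standard time at UTC+06:30.
04:28 local − 6h30m = 21:58 UTC (rolling into the previous day, 3 February 2027).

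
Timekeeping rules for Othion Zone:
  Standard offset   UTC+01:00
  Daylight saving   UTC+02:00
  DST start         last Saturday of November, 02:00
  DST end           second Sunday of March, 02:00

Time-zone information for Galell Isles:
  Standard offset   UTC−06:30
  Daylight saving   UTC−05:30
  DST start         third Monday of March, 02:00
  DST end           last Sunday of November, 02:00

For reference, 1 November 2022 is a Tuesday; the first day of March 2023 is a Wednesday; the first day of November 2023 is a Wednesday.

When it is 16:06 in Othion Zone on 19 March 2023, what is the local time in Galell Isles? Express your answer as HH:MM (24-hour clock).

08:36

1 November 2022 is a Tuesday, so Saturdays fall on 5, 12, 19, 26; the last is November 26.
1 March 2023 is a Wednesday, so the first Sunday is March 5 and the second is March 12.
19 March 2023 is outside the daylight-saving period (26 November 2022 – 12 March 2023), so Othion Zone is on standard time, UTC+01:00.
16:06 Othion Zone − 1h = 15:06 UTC.
1 March 2023 is a Wednesday, so the first Monday is March 6 and the third is March 20.
1 November 2023 is a Wednesday, so Sundays fall on 5, 12, 19, 26; the last is November 26.
At the standard offset (UTC−06:30), 15:06 UTC − 6h30m = 08:36 Galell Isles standard time.
The standard-time date in Galell Isles, 19 March 2023, is outside the daylight-saving period (20 March – 26 November), so Galell Isles is on standard time, UTC−06:30.
15:06 UTC − 6h30m = 08:36 Galell Isles.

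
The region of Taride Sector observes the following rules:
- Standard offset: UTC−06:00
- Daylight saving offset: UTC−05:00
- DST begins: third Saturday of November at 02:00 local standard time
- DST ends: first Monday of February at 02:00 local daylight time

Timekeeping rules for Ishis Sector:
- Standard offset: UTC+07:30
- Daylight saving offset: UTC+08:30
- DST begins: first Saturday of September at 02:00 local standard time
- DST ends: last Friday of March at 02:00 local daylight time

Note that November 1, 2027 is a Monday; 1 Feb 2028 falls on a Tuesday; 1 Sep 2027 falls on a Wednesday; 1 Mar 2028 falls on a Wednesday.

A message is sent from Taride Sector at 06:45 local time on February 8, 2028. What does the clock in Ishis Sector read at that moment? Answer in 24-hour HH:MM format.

1 November 2027 is a Monday, so the first Saturday is November 6 and the third is November 20.
1 February 2028 is a Tuesday, so the first Monday is February 7.
February 8, 2028 is outside the daylight-saving period (20 November 2027 – 7 February 2028), so Taride Sector is on standard time, UTC−06:00.
06:45 Taride Sector + 6h = 12:45 UTC.
1 September 2027 is a Wednesday, so the first Saturday is September 4.
1 March 2028 is a Wednesday, so Fridays fall on 3, 10, 17, 24, 31; the last is March 31.
At the standard offset (UTC+07:30), 12:45 UTC + 7h30m = 20:15 Ishis Sector standard time.
Daylight saving runs 4 September 2027 – 31 March 2028; the standard-time date in Ishis Sector, February 8, 2028, is inside that window, so Ishis Sector is at UTC+08:30.
12:45 UTC + 8h30m = 21:15 Ishis Sector.

21:15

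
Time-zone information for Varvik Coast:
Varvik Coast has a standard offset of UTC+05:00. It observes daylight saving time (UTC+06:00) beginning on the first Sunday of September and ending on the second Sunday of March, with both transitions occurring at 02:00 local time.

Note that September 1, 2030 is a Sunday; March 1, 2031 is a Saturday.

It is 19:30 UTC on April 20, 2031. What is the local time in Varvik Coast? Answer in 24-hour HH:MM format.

1 September 2030 is a Sunday, so the first Sunday is September 1.
1 March 2031 is a Saturday, so the first Sunday is March 2 and the second is March 9.
At the standard offset (UTC+05:00), 19:30 UTC + 5h = 00:30 Varvik Coast standard time (rolling into the next day, 21 April 2031).
The standard-time date in Varvik Coast, April 21, 2031, is outside the daylight-saving period (1 September 2030 – 9 March 2031), so Varvik Coast is on standard time, UTC+05:00.
19:30 UTC + 5h = 00:30 local (rolling into the next day, 21 April 2031).

00:30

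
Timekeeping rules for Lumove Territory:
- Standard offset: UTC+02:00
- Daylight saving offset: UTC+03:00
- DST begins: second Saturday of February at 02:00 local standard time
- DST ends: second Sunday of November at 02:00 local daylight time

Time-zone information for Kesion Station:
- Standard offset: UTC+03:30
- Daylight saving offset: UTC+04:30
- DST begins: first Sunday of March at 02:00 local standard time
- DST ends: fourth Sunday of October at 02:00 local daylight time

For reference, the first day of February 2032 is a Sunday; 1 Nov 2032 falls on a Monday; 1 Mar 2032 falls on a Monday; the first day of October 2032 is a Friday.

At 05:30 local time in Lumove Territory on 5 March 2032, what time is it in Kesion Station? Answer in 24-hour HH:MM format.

1 February 2032 is a Sunday, so the first Saturday is February 7 and the second is February 14.
1 November 2032 is a Monday, so the first Sunday is November 7 and the second is November 14.
5 March 2032 lies within the daylight-saving period (14 February – 14 November), so Lumove Territory is on daylight time, UTC+03:00.
05:30 Lumove Territory − 3h = 02:30 UTC.
1 March 2032 is a Monday, so the first Sunday is March 7.
1 October 2032 is a Friday, so the first Sunday is October 3 and the fourth is October 24.
At the standard offset (UTC+03:30), 02:30 UTC + 3h30m = 06:00 Kesion Station standard time.
Daylight saving runs 7 March – 24 October; the standard-time date in Kesion Station, 5 March 2032, is outside that window, so Kesion Station is on standard time at UTC+03:30.
02:30 UTC + 3h30m = 06:00 Kesion Station.

06:00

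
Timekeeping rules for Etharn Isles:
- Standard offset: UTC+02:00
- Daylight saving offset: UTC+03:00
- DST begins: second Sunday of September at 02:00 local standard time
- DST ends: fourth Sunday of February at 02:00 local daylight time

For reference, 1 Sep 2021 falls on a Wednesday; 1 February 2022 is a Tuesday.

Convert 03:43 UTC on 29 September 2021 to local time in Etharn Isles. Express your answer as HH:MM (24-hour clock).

06:43

1 September 2021 is a Wednesday, so the first Sunday is September 5 and the second is September 12.
1 February 2022 is a Tuesday, so the first Sunday is February 6 and the fourth is February 27.
At the standard offset (UTC+02:00), 03:43 UTC + 2h = 05:43 Etharn Isles standard time.
Daylight saving runs 12 September 2021 – 27 February 2022; the standard-time date in Etharn Isles, 29 September 2021, is inside that window, so Etharn Isles is at UTC+03:00.
03:43 UTC + 3h = 06:43 local.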